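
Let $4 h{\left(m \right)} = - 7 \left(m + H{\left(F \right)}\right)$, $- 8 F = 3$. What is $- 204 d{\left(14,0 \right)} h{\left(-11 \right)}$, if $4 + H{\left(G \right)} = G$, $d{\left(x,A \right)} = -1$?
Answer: $\frac{43911}{8} \approx 5488.9$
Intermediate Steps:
$F = - \frac{3}{8}$ ($F = \left(- \frac{1}{8}\right) 3 = - \frac{3}{8} \approx -0.375$)
$H{\left(G \right)} = -4 + G$
$h{\left(m \right)} = \frac{245}{32} - \frac{7 m}{4}$ ($h{\left(m \right)} = \frac{\left(-7\right) \left(m - \frac{35}{8}\right)}{4} = \frac{\left(-7\right) \left(- \frac{35}{8} + m\right)}{4} = \frac{\frac{245}{8} - 7 m}{4} = \frac{245}{32} - \frac{7 m}{4}$)
$- 204 d{\left(14,0 \right)} h{\left(-11 \right)} = \left(-204\right) \left(-1\right) \left(\frac{245}{32} - - \frac{77}{4}\right) = 204 \left(\frac{245}{32} + \frac{77}{4}\right) = 204 \cdot \frac{861}{32} = \frac{43911}{8}$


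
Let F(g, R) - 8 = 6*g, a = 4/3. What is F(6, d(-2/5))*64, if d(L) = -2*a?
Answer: 2816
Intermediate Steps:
a = 4/3 (a = 4*(⅓) = 4/3 ≈ 1.3333)
d(L) = -8/3 (d(L) = -2*4/3 = -8/3)
F(g, R) = 8 + 6*g
F(6, d(-2/5))*64 = (8 + 6*6)*64 = (8 + 36)*64 = 44*64 = 2816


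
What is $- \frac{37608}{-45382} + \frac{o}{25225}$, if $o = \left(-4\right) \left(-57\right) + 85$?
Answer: $\frac{481433183}{572380475} \approx 0.84111$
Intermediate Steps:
$o = 313$ ($o = 228 + 85 = 313$)
$- \frac{37608}{-45382} + \frac{o}{25225} = - \frac{37608}{-45382} + \frac{313}{25225} = \left(-37608\right) \left(- \frac{1}{45382}\right) + 313 \cdot \frac{1}{25225} = \frac{18804}{22691} + \frac{313}{25225} = \frac{481433183}{572380475}$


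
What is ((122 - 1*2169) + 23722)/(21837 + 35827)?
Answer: 1275/3392 ≈ 0.37588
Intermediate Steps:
((122 - 1*2169) + 23722)/(21837 + 35827) = ((122 - 2169) + 23722)/57664 = (-2047 + 23722)*(1/57664) = 21675*(1/57664) = 1275/3392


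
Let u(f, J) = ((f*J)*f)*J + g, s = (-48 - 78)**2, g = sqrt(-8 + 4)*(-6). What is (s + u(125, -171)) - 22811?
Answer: 456883690 - 12*I ≈ 4.5688e+8 - 12.0*I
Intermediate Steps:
g = -12*I (g = sqrt(-4)*(-6) = (2*I)*(-6) = -12*I ≈ -12.0*I)
s = 15876 (s = (-126)**2 = 15876)
u(f, J) = -12*I + J**2*f**2 (u(f, J) = ((f*J)*f)*J - 12*I = ((J*f)*f)*J - 12*I = (J*f**2)*J - 12*I = J**2*f**2 - 12*I = -12*I + J**2*f**2)
(s + u(125, -171)) - 22811 = (15876 + (-12*I + (-171)**2*125**2)) - 22811 = (15876 + (-12*I + 29241*15625)) - 22811 = (15876 + (-12*I + 456890625)) - 22811 = (15876 + (456890625 - 12*I)) - 22811 = (456906501 - 12*I) - 22811 = 456883690 - 12*I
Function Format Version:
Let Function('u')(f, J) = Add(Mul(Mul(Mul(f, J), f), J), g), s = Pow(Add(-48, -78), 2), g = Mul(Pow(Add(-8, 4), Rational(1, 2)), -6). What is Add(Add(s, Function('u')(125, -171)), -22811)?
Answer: Add(456883690, Mul(-12, I)) ≈ Add(4.5688e+8, Mul(-12.000, I))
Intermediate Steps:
g = Mul(-12, I) (g = Mul(Pow(-4, Rational(1, 2)), -6) = Mul(Mul(2, I), -6) = Mul(-12, I) ≈ Mul(-12.000, I))
s = 15876 (s = Pow(-126, 2) = 15876)
Function('u')(f, J) = Add(Mul(-12, I), Mul(Pow(J, 2), Pow(f, 2))) (Function('u')(f, J) = Add(Mul(Mul(Mul(f, J), f), J), Mul(-12, I)) = Add(Mul(Mul(Mul(J, f), f), J), Mul(-12, I)) = Add(Mul(Mul(J, Pow(f, 2)), J), Mul(-12, I)) = Add(Mul(Pow(J, 2), Pow(f, 2)), Mul(-12, I)) = Add(Mul(-12, I), Mul(Pow(J, 2), Pow(f, 2))))
Add(Add(s, Function('u')(125, -171)), -22811) = Add(Add(15876, Add(Mul(-12, I), Mul(Pow(-171, 2), Pow(125, 2)))), -22811) = Add(Add(15876, Add(Mul(-12, I), Mul(29241, 15625))), -22811) = Add(Add(15876, Add(Mul(-12, I), 456890625)), -22811) = Add(Add(15876, Add(456890625, Mul(-12, I))), -22811) = Add(Add(456906501, Mul(-12, I)), -22811) = Add(456883690, Mul(-12, I))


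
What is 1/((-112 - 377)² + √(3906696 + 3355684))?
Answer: 239121/57171590261 - 2*√1815595/57171590261 ≈ 4.1354e-6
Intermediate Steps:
1/((-112 - 377)² + √(3906696 + 3355684)) = 1/((-489)² + √7262380) = 1/(239121 + 2*√1815595)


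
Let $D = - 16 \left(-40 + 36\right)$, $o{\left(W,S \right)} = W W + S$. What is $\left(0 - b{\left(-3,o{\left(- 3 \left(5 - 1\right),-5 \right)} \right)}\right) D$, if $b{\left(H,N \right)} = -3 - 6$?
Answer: $576$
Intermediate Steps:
$o{\left(W,S \right)} = S + W^{2}$ ($o{\left(W,S \right)} = W^{2} + S = S + W^{2}$)
$b{\left(H,N \right)} = -9$ ($b{\left(H,N \right)} = -3 - 6 = -9$)
$D = 64$ ($D = \left(-16\right) \left(-4\right) = 64$)
$\left(0 - b{\left(-3,o{\left(- 3 \left(5 - 1\right),-5 \right)} \right)}\right) D = \left(0 - -9\right) 64 = \left(0 + 9\right) 64 = 9 \cdot 64 = 576$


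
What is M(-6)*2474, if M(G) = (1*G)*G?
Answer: 89064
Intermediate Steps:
M(G) = G**2 (M(G) = G*G = G**2)
M(-6)*2474 = (-6)**2*2474 = 36*2474 = 89064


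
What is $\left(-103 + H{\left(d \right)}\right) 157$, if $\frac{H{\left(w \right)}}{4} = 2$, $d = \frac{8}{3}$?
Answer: $-14915$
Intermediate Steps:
$d = \frac{8}{3}$ ($d = 8 \cdot \frac{1}{3} = \frac{8}{3} \approx 2.6667$)
$H{\left(w \right)} = 8$ ($H{\left(w \right)} = 4 \cdot 2 = 8$)
$\left(-103 + H{\left(d \right)}\right) 157 = \left(-103 + 8\right) 157 = \left(-95\right) 157 = -14915$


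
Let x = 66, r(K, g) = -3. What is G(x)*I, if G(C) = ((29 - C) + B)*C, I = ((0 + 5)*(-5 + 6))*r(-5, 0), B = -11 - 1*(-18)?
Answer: 29700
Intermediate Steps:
B = 7 (B = -11 + 18 = 7)
I = -15 (I = ((0 + 5)*(-5 + 6))*(-3) = (5*1)*(-3) = 5*(-3) = -15)
G(C) = C*(36 - C) (G(C) = ((29 - C) + 7)*C = (36 - C)*C = C*(36 - C))
G(x)*I = (66*(36 - 1*66))*(-15) = (66*(36 - 66))*(-15) = (66*(-30))*(-15) = -1980*(-15) = 29700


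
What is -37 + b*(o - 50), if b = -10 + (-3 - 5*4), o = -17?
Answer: 2174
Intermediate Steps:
b = -33 (b = -10 + (-3 - 20) = -10 - 23 = -33)
-37 + b*(o - 50) = -37 - 33*(-17 - 50) = -37 - 33*(-67) = -37 + 2211 = 2174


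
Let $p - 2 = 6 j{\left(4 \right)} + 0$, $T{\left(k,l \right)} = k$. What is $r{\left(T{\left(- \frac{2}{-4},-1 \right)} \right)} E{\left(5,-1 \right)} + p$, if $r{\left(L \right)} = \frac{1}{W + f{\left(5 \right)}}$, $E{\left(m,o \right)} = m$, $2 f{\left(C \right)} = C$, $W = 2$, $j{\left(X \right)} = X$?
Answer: $\frac{244}{9} \approx 27.111$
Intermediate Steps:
$f{\left(C \right)} = \frac{C}{2}$
$p = 26$ ($p = 2 + \left(6 \cdot 4 + 0\right) = 2 + \left(24 + 0\right) = 2 + 24 = 26$)
$r{\left(L \right)} = \frac{2}{9}$ ($r{\left(L \right)} = \frac{1}{2 + \frac{1}{2} \cdot 5} = \frac{1}{2 + \frac{5}{2}} = \frac{1}{\frac{9}{2}} = \frac{2}{9}$)
$r{\left(T{\left(- \frac{2}{-4},-1 \right)} \right)} E{\left(5,-1 \right)} + p = \frac{2}{9} \cdot 5 + 26 = \frac{10}{9} + 26 = \frac{244}{9}$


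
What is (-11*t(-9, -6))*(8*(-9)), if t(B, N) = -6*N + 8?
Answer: 34848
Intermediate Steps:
t(B, N) = 8 - 6*N
(-11*t(-9, -6))*(8*(-9)) = (-11*(8 - 6*(-6)))*(8*(-9)) = -11*(8 + 36)*(-72) = -11*44*(-72) = -484*(-72) = 34848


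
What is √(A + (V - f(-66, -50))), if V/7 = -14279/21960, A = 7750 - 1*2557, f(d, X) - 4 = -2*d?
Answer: √67680577870/3660 ≈ 71.081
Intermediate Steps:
f(d, X) = 4 - 2*d
A = 5193 (A = 7750 - 2557 = 5193)
V = -99953/21960 (V = 7*(-14279/21960) = -99953/21960 ≈ -4.5516)
√(A + (V - f(-66, -50))) = √(5193 + (-99953/21960 - (4 - 2*(-66)))) = √(5193 + (-99953/21960 - (4 + 132))) = √(5193 + (-99953/21960 - 1*136)) = √(5193 + (-99953/21960 - 136)) = √(5193 - 3086513/21960) = √(110951767/21960) = √67680577870/3660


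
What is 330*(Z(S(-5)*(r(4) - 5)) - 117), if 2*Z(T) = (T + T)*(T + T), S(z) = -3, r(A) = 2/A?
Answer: 81675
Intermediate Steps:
Z(T) = 2*T**2 (Z(T) = ((T + T)*(T + T))/2 = ((2*T)*(2*T))/2 = (4*T**2)/2 = 2*T**2)
330*(Z(S(-5)*(r(4) - 5)) - 117) = 330*(2*(-3*(2/4 - 5))**2 - 117) = 330*(2*(-3*(2*(1/4) - 5))**2 - 117) = 330*(2*(-3*(1/2 - 5))**2 - 117) = 330*(2*(-3*(-9/2))**2 - 117) = 330*(2*(27/2)**2 - 117) = 330*(2*(729/4) - 117) = 330*(729/2 - 117) = 330*(495/2) = 81675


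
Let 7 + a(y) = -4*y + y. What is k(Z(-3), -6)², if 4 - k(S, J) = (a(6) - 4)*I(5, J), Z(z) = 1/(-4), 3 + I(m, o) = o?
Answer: 66049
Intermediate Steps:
I(m, o) = -3 + o
a(y) = -7 - 3*y (a(y) = -7 + (-4*y + y) = -7 - 3*y)
Z(z) = -¼
k(S, J) = -83 + 29*J (k(S, J) = 4 - ((-7 - 3*6) - 4)*(-3 + J) = 4 - ((-7 - 18) - 4)*(-3 + J) = 4 - (-25 - 4)*(-3 + J) = 4 - (-29)*(-3 + J) = 4 - (87 - 29*J) = 4 + (-87 + 29*J) = -83 + 29*J)
k(Z(-3), -6)² = (-83 + 29*(-6))² = (-83 - 174)² = (-257)² = 66049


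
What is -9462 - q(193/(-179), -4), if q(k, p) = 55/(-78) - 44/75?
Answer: -18448381/1950 ≈ -9460.7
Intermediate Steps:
q(k, p) = -2519/1950 (q(k, p) = 55*(-1/78) - 44*1/75 = -55/78 - 44/75 = -2519/1950)
-9462 - q(193/(-179), -4) = -9462 - 1*(-2519/1950) = -9462 + 2519/1950 = -18448381/1950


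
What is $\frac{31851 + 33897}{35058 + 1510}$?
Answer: $\frac{16437}{9142} \approx 1.798$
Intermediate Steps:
$\frac{31851 + 33897}{35058 + 1510} = \frac{65748}{36568} = 65748 \cdot \frac{1}{36568} = \frac{16437}{9142}$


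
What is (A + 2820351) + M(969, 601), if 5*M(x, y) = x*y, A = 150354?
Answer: 15435894/5 ≈ 3.0872e+6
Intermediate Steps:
M(x, y) = x*y/5 (M(x, y) = (x*y)/5 = x*y/5)
(A + 2820351) + M(969, 601) = (150354 + 2820351) + (⅕)*969*601 = 2970705 + 582369/5 = 15435894/5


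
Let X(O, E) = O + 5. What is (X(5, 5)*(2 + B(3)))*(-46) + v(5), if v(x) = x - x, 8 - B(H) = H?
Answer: -3220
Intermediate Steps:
X(O, E) = 5 + O
B(H) = 8 - H
v(x) = 0
(X(5, 5)*(2 + B(3)))*(-46) + v(5) = ((5 + 5)*(2 + (8 - 1*3)))*(-46) + 0 = (10*(2 + (8 - 3)))*(-46) + 0 = (10*(2 + 5))*(-46) + 0 = (10*7)*(-46) + 0 = 70*(-46) + 0 = -3220 + 0 = -3220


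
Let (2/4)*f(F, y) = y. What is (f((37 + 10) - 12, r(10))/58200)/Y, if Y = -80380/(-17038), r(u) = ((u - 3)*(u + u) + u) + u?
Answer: 34076/29238225 ≈ 0.0011655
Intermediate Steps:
r(u) = 2*u + 2*u*(-3 + u) (r(u) = ((-3 + u)*(2*u) + u) + u = (2*u*(-3 + u) + u) + u = (u + 2*u*(-3 + u)) + u = 2*u + 2*u*(-3 + u))
f(F, y) = 2*y
Y = 40190/8519 (Y = -80380*(-1/17038) = 40190/8519 ≈ 4.7177)
(f((37 + 10) - 12, r(10))/58200)/Y = ((2*(2*10*(-2 + 10)))/58200)/(40190/8519) = ((2*(2*10*8))*(1/58200))*(8519/40190) = ((2*160)*(1/58200))*(8519/40190) = (320*(1/58200))*(8519/40190) = (8/1455)*(8519/40190) = 34076/29238225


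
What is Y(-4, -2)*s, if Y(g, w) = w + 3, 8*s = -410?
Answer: -205/4 ≈ -51.250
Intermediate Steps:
s = -205/4 (s = (1/8)*(-410) = -205/4 ≈ -51.250)
Y(g, w) = 3 + w
Y(-4, -2)*s = (3 - 2)*(-205/4) = 1*(-205/4) = -205/4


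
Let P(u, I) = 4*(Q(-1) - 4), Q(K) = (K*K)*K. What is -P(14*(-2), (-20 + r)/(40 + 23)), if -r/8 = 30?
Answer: 20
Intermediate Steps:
Q(K) = K³ (Q(K) = K²*K = K³)
r = -240 (r = -8*30 = -240)
P(u, I) = -20 (P(u, I) = 4*((-1)³ - 4) = 4*(-1 - 4) = 4*(-5) = -20)
-P(14*(-2), (-20 + r)/(40 + 23)) = -1*(-20) = 20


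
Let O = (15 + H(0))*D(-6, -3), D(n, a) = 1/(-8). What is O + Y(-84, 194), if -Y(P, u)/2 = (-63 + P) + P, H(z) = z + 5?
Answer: 919/2 ≈ 459.50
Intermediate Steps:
H(z) = 5 + z
D(n, a) = -1/8
O = -5/2 (O = (15 + (5 + 0))*(-1/8) = (15 + 5)*(-1/8) = 20*(-1/8) = -5/2 ≈ -2.5000)
Y(P, u) = 126 - 4*P (Y(P, u) = -2*((-63 + P) + P) = -2*(-63 + 2*P) = 126 - 4*P)
O + Y(-84, 194) = -5/2 + (126 - 4*(-84)) = -5/2 + (126 + 336) = -5/2 + 462 = 919/2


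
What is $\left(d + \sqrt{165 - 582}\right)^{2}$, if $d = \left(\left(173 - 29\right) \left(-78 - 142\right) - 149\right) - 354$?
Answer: $\left(32183 - i \sqrt{417}\right)^{2} \approx 1.0357 \cdot 10^{9} - 1.314 \cdot 10^{6} i$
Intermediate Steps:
$d = -32183$ ($d = \left(144 \left(-220\right) - 149\right) - 354 = \left(-31680 - 149\right) - 354 = -31829 - 354 = -32183$)
$\left(d + \sqrt{165 - 582}\right)^{2} = \left(-32183 + \sqrt{165 - 582}\right)^{2} = \left(-32183 + \sqrt{-417}\right)^{2} = \left(-32183 + i \sqrt{417}\right)^{2}$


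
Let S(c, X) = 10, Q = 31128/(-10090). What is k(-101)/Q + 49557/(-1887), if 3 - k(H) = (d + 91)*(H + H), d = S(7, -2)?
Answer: -65008390241/9789756 ≈ -6640.5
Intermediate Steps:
Q = -15564/5045 (Q = 31128*(-1/10090) = -15564/5045 ≈ -3.0850)
d = 10
k(H) = 3 - 202*H (k(H) = 3 - (10 + 91)*(H + H) = 3 - 101*2*H = 3 - 202*H)
k(-101)/Q + 49557/(-1887) = (3 - 202*(-101))/(-15564/5045) + 49557/(-1887) = (3 + 20402)*(-5045/15564) + 49557*(-1/1887) = 20405*(-5045/15564) - 16519/629 = -102943225/15564 - 16519/629 = -65008390241/9789756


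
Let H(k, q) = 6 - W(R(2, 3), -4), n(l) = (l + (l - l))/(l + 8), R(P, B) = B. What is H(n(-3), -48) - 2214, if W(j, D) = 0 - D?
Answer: -2212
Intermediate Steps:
n(l) = l/(8 + l) (n(l) = (l + 0)/(8 + l) = l/(8 + l))
W(j, D) = -D
H(k, q) = 2 (H(k, q) = 6 - (-1)*(-4) = 6 - 1*4 = 6 - 4 = 2)
H(n(-3), -48) - 2214 = 2 - 2214 = -2212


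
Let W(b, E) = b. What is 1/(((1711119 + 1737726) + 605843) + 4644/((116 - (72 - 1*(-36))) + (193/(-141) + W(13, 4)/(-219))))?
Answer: 1879/7620086549 ≈ 2.4658e-7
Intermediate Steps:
1/(((1711119 + 1737726) + 605843) + 4644/((116 - (72 - 1*(-36))) + (193/(-141) + W(13, 4)/(-219)))) = 1/(((1711119 + 1737726) + 605843) + 4644/((116 - (72 - 1*(-36))) + (193/(-141) + 13/(-219)))) = 1/((3448845 + 605843) + 4644/((116 - (72 + 36)) + (193*(-1/141) + 13*(-1/219)))) = 1/(4054688 + 4644/((116 - 1*108) + (-193/141 - 13/219))) = 1/(4054688 + 4644/((116 - 108) - 4900/3431)) = 1/(4054688 + 4644/(8 - 4900/3431)) = 1/(4054688 + 4644/(22548/3431)) = 1/(4054688 + 4644*(3431/22548)) = 1/(4054688 + 1327797/1879) = 1/(7620086549/1879) = 1879/7620086549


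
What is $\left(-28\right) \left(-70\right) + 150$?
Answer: $2110$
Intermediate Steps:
$\left(-28\right) \left(-70\right) + 150 = 1960 + 150 = 2110$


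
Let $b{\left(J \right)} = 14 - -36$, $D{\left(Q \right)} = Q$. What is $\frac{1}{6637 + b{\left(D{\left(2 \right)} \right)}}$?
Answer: $\frac{1}{6687} \approx 0.00014954$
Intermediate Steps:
$b{\left(J \right)} = 50$ ($b{\left(J \right)} = 14 + 36 = 50$)
$\frac{1}{6637 + b{\left(D{\left(2 \right)} \right)}} = \frac{1}{6637 + 50} = \frac{1}{6687}$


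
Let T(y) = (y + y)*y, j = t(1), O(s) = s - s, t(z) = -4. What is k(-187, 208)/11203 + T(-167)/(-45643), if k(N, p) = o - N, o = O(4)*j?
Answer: -36255629/30078737 ≈ -1.2054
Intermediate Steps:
O(s) = 0
j = -4
o = 0 (o = 0*(-4) = 0)
T(y) = 2*y² (T(y) = (2*y)*y = 2*y²)
k(N, p) = -N (k(N, p) = 0 - N = -N)
k(-187, 208)/11203 + T(-167)/(-45643) = -1*(-187)/11203 + (2*(-167)²)/(-45643) = 187*(1/11203) + (2*27889)*(-1/45643) = 11/659 + 55778*(-1/45643) = 11/659 - 55778/45643 = -36255629/30078737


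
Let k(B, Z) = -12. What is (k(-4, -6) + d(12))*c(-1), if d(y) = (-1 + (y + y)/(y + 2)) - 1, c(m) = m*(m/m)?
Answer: 86/7 ≈ 12.286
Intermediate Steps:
c(m) = m (c(m) = m*1 = m)
d(y) = -2 + 2*y/(2 + y) (d(y) = (-1 + (2*y)/(2 + y)) - 1 = (-1 + 2*y/(2 + y)) - 1 = -2 + 2*y/(2 + y))
(k(-4, -6) + d(12))*c(-1) = (-12 - 4/(2 + 12))*(-1) = (-12 - 4/14)*(-1) = (-12 - 4*1/14)*(-1) = (-12 - 2/7)*(-1) = -86/7*(-1) = 86/7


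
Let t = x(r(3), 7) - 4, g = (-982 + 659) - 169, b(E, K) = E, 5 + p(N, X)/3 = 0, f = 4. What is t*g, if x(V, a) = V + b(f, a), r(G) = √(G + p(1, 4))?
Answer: -984*I*√3 ≈ -1704.3*I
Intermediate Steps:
p(N, X) = -15 (p(N, X) = -15 + 3*0 = -15 + 0 = -15)
r(G) = √(-15 + G) (r(G) = √(G - 15) = √(-15 + G))
x(V, a) = 4 + V (x(V, a) = V + 4 = 4 + V)
g = -492 (g = -323 - 169 = -492)
t = 2*I*√3 (t = (4 + √(-15 + 3)) - 4 = (4 + √(-12)) - 4 = (4 + 2*I*√3) - 4 = 2*I*√3 ≈ 3.4641*I)
t*g = (2*I*√3)*(-492) = -984*I*√3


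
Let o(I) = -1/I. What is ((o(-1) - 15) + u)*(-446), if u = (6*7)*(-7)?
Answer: 137368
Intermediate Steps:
u = -294 (u = 42*(-7) = -294)
((o(-1) - 15) + u)*(-446) = ((-1/(-1) - 15) - 294)*(-446) = ((-1*(-1) - 15) - 294)*(-446) = ((1 - 15) - 294)*(-446) = (-14 - 294)*(-446) = -308*(-446) = 137368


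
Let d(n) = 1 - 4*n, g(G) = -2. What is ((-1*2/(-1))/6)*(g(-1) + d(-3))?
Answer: 11/3 ≈ 3.6667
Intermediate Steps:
d(n) = 1 - 4*n
((-1*2/(-1))/6)*(g(-1) + d(-3)) = ((-1*2/(-1))/6)*(-2 + (1 - 4*(-3))) = ((-2*(-1))/6)*(-2 + (1 + 12)) = ((1/6)*2)*(-2 + 13) = (1/3)*11 = 11/3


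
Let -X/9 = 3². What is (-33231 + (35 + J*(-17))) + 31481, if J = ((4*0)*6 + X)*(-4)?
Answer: -7223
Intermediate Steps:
X = -81 (X = -9*3² = -9*9 = -81)
J = 324 (J = ((4*0)*6 - 81)*(-4) = (0*6 - 81)*(-4) = (0 - 81)*(-4) = -81*(-4) = 324)
(-33231 + (35 + J*(-17))) + 31481 = (-33231 + (35 + 324*(-17))) + 31481 = (-33231 + (35 - 5508)) + 31481 = (-33231 - 5473) + 31481 = -38704 + 31481 = -7223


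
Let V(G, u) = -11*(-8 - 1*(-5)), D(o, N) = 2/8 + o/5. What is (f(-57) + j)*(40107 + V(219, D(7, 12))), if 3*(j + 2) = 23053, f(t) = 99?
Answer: 312342720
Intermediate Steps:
D(o, N) = ¼ + o/5 (D(o, N) = 2*(⅛) + o*(⅕) = ¼ + o/5)
j = 23047/3 (j = -2 + (⅓)*23053 = -2 + 23053/3 = 23047/3 ≈ 7682.3)
V(G, u) = 33 (V(G, u) = -11*(-8 + 5) = -11*(-3) = 33)
(f(-57) + j)*(40107 + V(219, D(7, 12))) = (99 + 23047/3)*(40107 + 33) = (23344/3)*40140 = 312342720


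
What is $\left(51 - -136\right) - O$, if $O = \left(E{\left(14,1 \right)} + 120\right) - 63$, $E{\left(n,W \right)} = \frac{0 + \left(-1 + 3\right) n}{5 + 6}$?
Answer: $\frac{1402}{11} \approx 127.45$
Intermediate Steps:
$E{\left(n,W \right)} = \frac{2 n}{11}$ ($E{\left(n,W \right)} = \frac{0 + 2 n}{11} = 2 n \frac{1}{11} = \frac{2 n}{11}$)
$O = \frac{655}{11}$ ($O = \left(\frac{2}{11} \cdot 14 + 120\right) - 63 = \left(\frac{28}{11} + 120\right) - 63 = \frac{1348}{11} - 63 = \frac{655}{11} \approx 59.545$)
$\left(51 - -136\right) - O = \left(51 - -136\right) - \frac{655}{11} = \left(51 + 136\right) - \frac{655}{11} = 187 - \frac{655}{11} = \frac{1402}{11}$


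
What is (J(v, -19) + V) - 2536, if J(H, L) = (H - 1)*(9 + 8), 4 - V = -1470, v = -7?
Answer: -1198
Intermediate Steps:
V = 1474 (V = 4 - 1*(-1470) = 4 + 1470 = 1474)
J(H, L) = -17 + 17*H (J(H, L) = (-1 + H)*17 = -17 + 17*H)
(J(v, -19) + V) - 2536 = ((-17 + 17*(-7)) + 1474) - 2536 = ((-17 - 119) + 1474) - 2536 = (-136 + 1474) - 2536 = 1338 - 2536 = -1198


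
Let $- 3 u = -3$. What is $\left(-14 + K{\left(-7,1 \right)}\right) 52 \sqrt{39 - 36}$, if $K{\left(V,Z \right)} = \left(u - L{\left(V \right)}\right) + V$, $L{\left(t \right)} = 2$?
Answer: $- 1144 \sqrt{3} \approx -1981.5$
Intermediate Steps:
$u = 1$ ($u = \left(- \frac{1}{3}\right) \left(-3\right) = 1$)
$K{\left(V,Z \right)} = -1 + V$ ($K{\left(V,Z \right)} = \left(1 - 2\right) + V = -1 + V$)
$\left(-14 + K{\left(-7,1 \right)}\right) 52 \sqrt{39 - 36} = \left(-14 - 8\right) 52 \sqrt{39 - 36} = \left(-14 - 8\right) 52 \sqrt{3} = \left(-22\right) 52 \sqrt{3} = - 1144 \sqrt{3}$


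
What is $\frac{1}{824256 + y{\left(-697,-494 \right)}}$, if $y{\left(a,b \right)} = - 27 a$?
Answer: $\frac{1}{843075} \approx 1.1861 \cdot 10^{-6}$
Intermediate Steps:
$\frac{1}{824256 + y{\left(-697,-494 \right)}} = \frac{1}{824256 - -18819} = \frac{1}{824256 + 18819} = \frac{1}{843075}$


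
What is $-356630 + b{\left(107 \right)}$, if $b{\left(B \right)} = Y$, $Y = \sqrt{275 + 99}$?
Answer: $-356630 + \sqrt{374} \approx -3.5661 \cdot 10^{5}$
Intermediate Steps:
$Y = \sqrt{374} \approx 19.339$
$b{\left(B \right)} = \sqrt{374}$
$-356630 + b{\left(107 \right)} = -356630 + \sqrt{374}$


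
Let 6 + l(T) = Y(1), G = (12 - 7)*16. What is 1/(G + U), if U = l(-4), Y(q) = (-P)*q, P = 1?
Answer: 1/73 ≈ 0.013699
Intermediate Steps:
G = 80 (G = 5*16 = 80)
Y(q) = -q (Y(q) = (-1*1)*q = -q)
l(T) = -7 (l(T) = -6 - 1*1 = -6 - 1 = -7)
U = -7
1/(G + U) = 1/(80 - 7) = 1/73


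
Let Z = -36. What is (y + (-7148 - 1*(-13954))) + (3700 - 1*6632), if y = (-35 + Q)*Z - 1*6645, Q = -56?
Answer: 505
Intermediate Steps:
y = -3369 (y = (-35 - 56)*(-36) - 1*6645 = -91*(-36) - 6645 = 3276 - 6645 = -3369)
(y + (-7148 - 1*(-13954))) + (3700 - 1*6632) = (-3369 + (-7148 - 1*(-13954))) + (3700 - 1*6632) = (-3369 + (-7148 + 13954)) + (3700 - 6632) = (-3369 + 6806) - 2932 = 3437 - 2932 = 505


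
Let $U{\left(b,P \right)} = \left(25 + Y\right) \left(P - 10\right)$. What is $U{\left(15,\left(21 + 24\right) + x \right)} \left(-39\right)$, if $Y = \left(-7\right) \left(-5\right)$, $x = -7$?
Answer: $-65520$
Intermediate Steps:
$Y = 35$
$U{\left(b,P \right)} = -600 + 60 P$ ($U{\left(b,P \right)} = \left(25 + 35\right) \left(P - 10\right) = 60 \left(-10 + P\right) = -600 + 60 P$)
$U{\left(15,\left(21 + 24\right) + x \right)} \left(-39\right) = \left(-600 + 60 \left(\left(21 + 24\right) - 7\right)\right) \left(-39\right) = \left(-600 + 60 \left(45 - 7\right)\right) \left(-39\right) = \left(-600 + 60 \cdot 38\right) \left(-39\right) = \left(-600 + 2280\right) \left(-39\right) = 1680 \left(-39\right) = -65520$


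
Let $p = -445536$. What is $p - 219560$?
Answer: $-665096$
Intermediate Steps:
$p - 219560 = -445536 - 219560 = -665096$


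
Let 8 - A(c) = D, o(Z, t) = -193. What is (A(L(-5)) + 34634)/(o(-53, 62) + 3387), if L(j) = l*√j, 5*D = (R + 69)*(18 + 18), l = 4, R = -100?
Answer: 87163/7985 ≈ 10.916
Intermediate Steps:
D = -1116/5 (D = ((-100 + 69)*(18 + 18))/5 = (-31*36)/5 = (⅕)*(-1116) = -1116/5 ≈ -223.20)
L(j) = 4*√j
A(c) = 1156/5 (A(c) = 8 - 1*(-1116/5) = 8 + 1116/5 = 1156/5)
(A(L(-5)) + 34634)/(o(-53, 62) + 3387) = (1156/5 + 34634)/(-193 + 3387) = (174326/5)/3194 = (174326/5)*(1/3194) = 87163/7985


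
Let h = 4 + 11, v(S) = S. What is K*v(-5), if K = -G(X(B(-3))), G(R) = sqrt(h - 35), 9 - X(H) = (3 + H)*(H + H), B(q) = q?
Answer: 10*I*sqrt(5) ≈ 22.361*I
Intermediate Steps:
h = 15
X(H) = 9 - 2*H*(3 + H) (X(H) = 9 - (3 + H)*(H + H) = 9 - (3 + H)*2*H = 9 - 2*H*(3 + H))
G(R) = 2*I*sqrt(5) (G(R) = sqrt(15 - 35) = sqrt(-20) = 2*I*sqrt(5))
K = -2*I*sqrt(5) ≈ -4.4721*I
K*v(-5) = -2*I*sqrt(5)*(-5) = 10*I*sqrt(5)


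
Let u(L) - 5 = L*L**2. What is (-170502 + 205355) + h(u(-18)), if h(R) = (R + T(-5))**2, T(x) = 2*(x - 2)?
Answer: 34152134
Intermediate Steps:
T(x) = -4 + 2*x (T(x) = 2*(-2 + x) = -4 + 2*x)
u(L) = 5 + L**3 (u(L) = 5 + L*L**2 = 5 + L**3)
h(R) = (-14 + R)**2 (h(R) = (R + (-4 + 2*(-5)))**2 = (R + (-4 - 10))**2 = (R - 14)**2 = (-14 + R)**2)
(-170502 + 205355) + h(u(-18)) = (-170502 + 205355) + (-14 + (5 + (-18)**3))**2 = 34853 + (-14 + (5 - 5832))**2 = 34853 + (-14 - 5827)**2 = 34853 + (-5841)**2 = 34853 + 34117281 = 34152134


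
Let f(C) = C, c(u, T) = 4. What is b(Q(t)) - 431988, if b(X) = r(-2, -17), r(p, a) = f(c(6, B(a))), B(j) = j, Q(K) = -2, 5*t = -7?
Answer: -431984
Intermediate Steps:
t = -7/5 (t = (1/5)*(-7) = -7/5 ≈ -1.4000)
r(p, a) = 4
b(X) = 4
b(Q(t)) - 431988 = 4 - 431988 = -431984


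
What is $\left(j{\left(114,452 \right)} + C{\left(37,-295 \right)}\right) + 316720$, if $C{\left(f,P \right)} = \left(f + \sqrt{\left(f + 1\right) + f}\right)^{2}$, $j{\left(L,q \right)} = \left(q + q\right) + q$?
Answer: $319520 + 370 \sqrt{3} \approx 3.2016 \cdot 10^{5}$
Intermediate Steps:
$j{\left(L,q \right)} = 3 q$ ($j{\left(L,q \right)} = 2 q + q = 3 q$)
$C{\left(f,P \right)} = \left(f + \sqrt{1 + 2 f}\right)^{2}$ ($C{\left(f,P \right)} = \left(f + \sqrt{\left(1 + f\right) + f}\right)^{2} = \left(f + \sqrt{1 + 2 f}\right)^{2}$)
$\left(j{\left(114,452 \right)} + C{\left(37,-295 \right)}\right) + 316720 = \left(3 \cdot 452 + \left(37 + \sqrt{1 + 2 \cdot 37}\right)^{2}\right) + 316720 = \left(1356 + \left(37 + \sqrt{1 + 74}\right)^{2}\right) + 316720 = \left(1356 + \left(37 + \sqrt{75}\right)^{2}\right) + 316720 = \left(1356 + \left(37 + 5 \sqrt{3}\right)^{2}\right) + 316720 = 318076 + \left(37 + 5 \sqrt{3}\right)^{2}$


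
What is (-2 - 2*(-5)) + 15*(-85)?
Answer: -1267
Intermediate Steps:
(-2 - 2*(-5)) + 15*(-85) = (-2 + 10) - 1275 = 8 - 1275 = -1267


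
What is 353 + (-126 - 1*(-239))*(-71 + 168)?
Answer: 11314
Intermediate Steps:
353 + (-126 - 1*(-239))*(-71 + 168) = 353 + (-126 + 239)*97 = 353 + 113*97 = 353 + 10961 = 11314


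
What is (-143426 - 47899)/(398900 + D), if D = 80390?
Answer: -38265/95858 ≈ -0.39918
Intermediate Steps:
(-143426 - 47899)/(398900 + D) = (-143426 - 47899)/(398900 + 80390) = -191325/479290 = -191325*1/479290 = -38265/95858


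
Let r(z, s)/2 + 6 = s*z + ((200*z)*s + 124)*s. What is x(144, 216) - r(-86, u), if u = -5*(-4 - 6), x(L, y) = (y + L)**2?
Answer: 86125812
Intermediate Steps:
x(L, y) = (L + y)**2
u = 50 (u = -5*(-10) = 50)
r(z, s) = -12 + 2*s*z + 2*s*(124 + 200*s*z) (r(z, s) = -12 + 2*(s*z + ((200*z)*s + 124)*s) = -12 + 2*(s*z + (200*s*z + 124)*s) = -12 + 2*(s*z + (124 + 200*s*z)*s) = -12 + 2*(s*z + s*(124 + 200*s*z)) = -12 + (2*s*z + 2*s*(124 + 200*s*z)) = -12 + 2*s*z + 2*s*(124 + 200*s*z))
x(144, 216) - r(-86, u) = (144 + 216)**2 - (-12 + 248*50 + 2*50*(-86) + 400*(-86)*50**2) = 360**2 - (-12 + 12400 - 8600 + 400*(-86)*2500) = 129600 - (-12 + 12400 - 8600 - 86000000) = 129600 - 1*(-85996212) = 129600 + 85996212 = 86125812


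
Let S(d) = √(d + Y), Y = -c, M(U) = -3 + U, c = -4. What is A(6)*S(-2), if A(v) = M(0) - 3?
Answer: -6*√2 ≈ -8.4853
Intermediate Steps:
Y = 4 (Y = -1*(-4) = 4)
S(d) = √(4 + d) (S(d) = √(d + 4) = √(4 + d))
A(v) = -6 (A(v) = (-3 + 0) - 3 = -3 - 3 = -6)
A(6)*S(-2) = -6*√(4 - 2) = -6*√2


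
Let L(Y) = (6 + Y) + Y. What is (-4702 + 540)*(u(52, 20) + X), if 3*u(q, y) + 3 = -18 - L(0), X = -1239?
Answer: 5194176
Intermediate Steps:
L(Y) = 6 + 2*Y
u(q, y) = -9 (u(q, y) = -1 + (-18 - (6 + 2*0))/3 = -1 + (-18 - (6 + 0))/3 = -1 + (-18 - 1*6)/3 = -1 + (-18 - 6)/3 = -1 + (⅓)*(-24) = -1 - 8 = -9)
(-4702 + 540)*(u(52, 20) + X) = (-4702 + 540)*(-9 - 1239) = -4162*(-1248) = 5194176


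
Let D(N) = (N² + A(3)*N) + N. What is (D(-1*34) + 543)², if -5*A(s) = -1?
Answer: 68740681/25 ≈ 2.7496e+6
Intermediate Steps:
A(s) = ⅕ (A(s) = -⅕*(-1) = ⅕)
D(N) = N² + 6*N/5 (D(N) = (N² + N/5) + N = N² + 6*N/5)
(D(-1*34) + 543)² = ((-1*34)*(6 + 5*(-1*34))/5 + 543)² = ((⅕)*(-34)*(6 + 5*(-34)) + 543)² = ((⅕)*(-34)*(6 - 170) + 543)² = ((⅕)*(-34)*(-164) + 543)² = (5576/5 + 543)² = (8291/5)² = 68740681/25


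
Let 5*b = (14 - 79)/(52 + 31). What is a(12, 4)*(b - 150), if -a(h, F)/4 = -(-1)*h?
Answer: 598224/83 ≈ 7207.5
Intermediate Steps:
a(h, F) = -4*h (a(h, F) = -(-4)*(-h) = -4*h)
b = -13/83 (b = ((14 - 79)/(52 + 31))/5 = (-65/83)/5 = (-65*1/83)/5 = (⅕)*(-65/83) = -13/83 ≈ -0.15663)
a(12, 4)*(b - 150) = (-4*12)*(-13/83 - 150) = -48*(-12463/83) = 598224/83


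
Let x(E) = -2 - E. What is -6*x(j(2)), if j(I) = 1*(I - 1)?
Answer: 18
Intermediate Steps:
j(I) = -1 + I (j(I) = 1*(-1 + I) = -1 + I)
-6*x(j(2)) = -6*(-2 - (-1 + 2)) = -6*(-2 - 1*1) = -6*(-2 - 1) = -6*(-3) = 18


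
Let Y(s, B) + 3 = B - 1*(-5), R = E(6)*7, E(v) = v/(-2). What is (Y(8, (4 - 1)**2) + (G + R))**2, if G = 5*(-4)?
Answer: 900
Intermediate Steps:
E(v) = -v/2 (E(v) = v*(-1/2) = -v/2)
R = -21 (R = -1/2*6*7 = -3*7 = -21)
G = -20
Y(s, B) = 2 + B (Y(s, B) = -3 + (B - 1*(-5)) = -3 + (B + 5) = -3 + (5 + B) = 2 + B)
(Y(8, (4 - 1)**2) + (G + R))**2 = ((2 + (4 - 1)**2) + (-20 - 21))**2 = ((2 + 3**2) - 41)**2 = ((2 + 9) - 41)**2 = (11 - 41)**2 = (-30)**2 = 900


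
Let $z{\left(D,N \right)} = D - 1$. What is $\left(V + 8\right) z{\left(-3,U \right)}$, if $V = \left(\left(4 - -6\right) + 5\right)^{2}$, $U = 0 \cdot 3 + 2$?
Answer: $-932$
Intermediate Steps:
$U = 2$ ($U = 0 + 2 = 2$)
$z{\left(D,N \right)} = -1 + D$ ($z{\left(D,N \right)} = D - 1 = -1 + D$)
$V = 225$ ($V = \left(\left(4 + 6\right) + 5\right)^{2} = \left(10 + 5\right)^{2} = 15^{2} = 225$)
$\left(V + 8\right) z{\left(-3,U \right)} = \left(225 + 8\right) \left(-1 - 3\right) = 233 \left(-4\right) = -932$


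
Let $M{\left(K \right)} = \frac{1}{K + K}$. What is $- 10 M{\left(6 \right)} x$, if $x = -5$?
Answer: $\frac{25}{6} \approx 4.1667$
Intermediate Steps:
$M{\left(K \right)} = \frac{1}{2 K}$
$- 10 M{\left(6 \right)} x = - 10 \frac{1}{2 \cdot 6} \left(-5\right) = - 10 \cdot \frac{1}{2} \cdot \frac{1}{6} \left(-5\right) = \left(-10\right) \frac{1}{12} \left(-5\right) = \left(- \frac{5}{6}\right) \left(-5\right) = \frac{25}{6}$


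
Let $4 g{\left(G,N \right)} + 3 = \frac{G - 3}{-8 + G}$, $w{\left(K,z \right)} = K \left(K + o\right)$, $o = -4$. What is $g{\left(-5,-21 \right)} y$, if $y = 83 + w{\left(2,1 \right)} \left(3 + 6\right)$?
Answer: $- \frac{1457}{52} \approx -28.019$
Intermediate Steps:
$w{\left(K,z \right)} = K \left(-4 + K\right)$ ($w{\left(K,z \right)} = K \left(K - 4\right) = K \left(-4 + K\right)$)
$g{\left(G,N \right)} = - \frac{3}{4} + \frac{-3 + G}{4 \left(-8 + G\right)}$ ($g{\left(G,N \right)} = - \frac{3}{4} + \frac{\left(G - 3\right) \frac{1}{-8 + G}}{4} = - \frac{3}{4} + \frac{\left(-3 + G\right) \frac{1}{-8 + G}}{4} = - \frac{3}{4} + \frac{\frac{1}{-8 + G} \left(-3 + G\right)}{4} = - \frac{3}{4} + \frac{-3 + G}{4 \left(-8 + G\right)}$)
$y = 47$ ($y = 83 + 2 \left(-4 + 2\right) \left(3 + 6\right) = 83 + 2 \left(-2\right) 9 = 83 - 36 = 47$)
$g{\left(-5,-21 \right)} y = \frac{21 - -10}{4 \left(-8 - 5\right)} 47 = \frac{21 + 10}{4 \left(-13\right)} 47 = \frac{1}{4} \left(- \frac{1}{13}\right) 31 \cdot 47 = \left(- \frac{31}{52}\right) 47 = - \frac{1457}{52}$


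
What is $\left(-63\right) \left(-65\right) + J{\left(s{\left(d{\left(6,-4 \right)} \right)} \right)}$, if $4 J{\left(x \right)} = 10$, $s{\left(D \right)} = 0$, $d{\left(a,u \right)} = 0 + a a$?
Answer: $\frac{8195}{2} \approx 4097.5$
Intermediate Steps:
$d{\left(a,u \right)} = a^{2}$ ($d{\left(a,u \right)} = 0 + a^{2} = a^{2}$)
$J{\left(x \right)} = \frac{5}{2}$ ($J{\left(x \right)} = \frac{1}{4} \cdot 10 = \frac{5}{2}$)
$\left(-63\right) \left(-65\right) + J{\left(s{\left(d{\left(6,-4 \right)} \right)} \right)} = \left(-63\right) \left(-65\right) + \frac{5}{2} = 4095 + \frac{5}{2} = \frac{8195}{2}$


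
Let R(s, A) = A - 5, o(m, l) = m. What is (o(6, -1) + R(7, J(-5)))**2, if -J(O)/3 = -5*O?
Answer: 5476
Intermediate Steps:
J(O) = 15*O (J(O) = -(-15)*O = 15*O)
R(s, A) = -5 + A
(o(6, -1) + R(7, J(-5)))**2 = (6 + (-5 + 15*(-5)))**2 = (6 + (-5 - 75))**2 = (6 - 80)**2 = (-74)**2 = 5476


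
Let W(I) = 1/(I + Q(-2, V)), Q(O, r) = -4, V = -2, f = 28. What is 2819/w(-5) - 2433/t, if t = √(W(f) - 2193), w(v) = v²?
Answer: 2819/25 + 4866*I*√315786/52631 ≈ 112.76 + 51.955*I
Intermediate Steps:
W(I) = 1/(-4 + I) (W(I) = 1/(I - 4) = 1/(-4 + I))
t = I*√315786/12 (t = √(1/(-4 + 28) - 2193) = √(1/24 - 2193) = √(-52631/24) = I*√315786/12 ≈ 46.829*I)
2819/w(-5) - 2433/t = 2819/((-5)²) - 2433*(-2*I*√315786/52631) = 2819/25 - (-4866)*I*√315786/52631 = 2819*(1/25) + 4866*I*√315786/52631 = 2819/25 + 4866*I*√315786/52631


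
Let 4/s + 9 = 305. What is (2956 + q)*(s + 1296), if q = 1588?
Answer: 217896160/37 ≈ 5.8891e+6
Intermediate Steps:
s = 1/74 (s = 4/(-9 + 305) = 4/296 = 4*(1/296) = 1/74 ≈ 0.013514)
(2956 + q)*(s + 1296) = (2956 + 1588)*(1/74 + 1296) = 4544*(95905/74) = 217896160/37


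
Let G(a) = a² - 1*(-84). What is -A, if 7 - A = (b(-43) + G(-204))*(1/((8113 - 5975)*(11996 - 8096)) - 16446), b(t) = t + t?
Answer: -2853264713183293/4169100 ≈ -6.8438e+8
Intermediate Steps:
b(t) = 2*t
G(a) = 84 + a² (G(a) = a² + 84 = 84 + a²)
A = 2853264713183293/4169100 (A = 7 - (2*(-43) + (84 + (-204)²))*(1/((8113 - 5975)*(11996 - 8096)) - 16446) = 7 - (-86 + (84 + 41616))*(1/(2138*3900) - 16446) = 7 - (-86 + 41700)*(1/8338200 - 16446) = 7 - 41614*(1/8338200 - 16446) = 7 - 41614*(-137130037199)/8338200 = 7 - 1*(-2853264683999593/4169100) = 7 + 2853264683999593/4169100 = 2853264713183293/4169100 ≈ 6.8438e+8)
-A = -1*2853264713183293/4169100 = -2853264713183293/4169100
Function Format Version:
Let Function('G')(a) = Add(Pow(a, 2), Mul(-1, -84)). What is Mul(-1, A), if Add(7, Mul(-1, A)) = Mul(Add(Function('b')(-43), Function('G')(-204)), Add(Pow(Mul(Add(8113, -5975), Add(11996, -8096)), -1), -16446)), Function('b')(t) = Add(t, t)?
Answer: Rational(-2853264713183293, 4169100) ≈ -6.8438e+8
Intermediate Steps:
Function('b')(t) = Mul(2, t)
Function('G')(a) = Add(84, Pow(a, 2)) (Function('G')(a) = Add(Pow(a, 2), 84) = Add(84, Pow(a, 2)))
A = Rational(2853264713183293, 4169100) (A = Add(7, Mul(-1, Mul(Add(Mul(2, -43), Add(84, Pow(-204, 2))), Add(Pow(Mul(Add(8113, -5975), Add(11996, -8096)), -1), -16446)))) = Add(7, Mul(-1, Mul(Add(-86, Add(84, 41616)), Add(Pow(Mul(2138, 3900), -1), -16446)))) = Add(7, Mul(-1, Mul(Add(-86, 41700), Add(Pow(8338200, -1), -16446)))) = Add(7, Mul(-1, Mul(41614, Add(Rational(1, 8338200), -16446)))) = Add(7, Mul(-1, Mul(41614, Rational(-137130037199, 8338200)))) = Add(7, Mul(-1, Rational(-2853264683999593, 4169100))) = Add(7, Rational(2853264683999593, 4169100)) = Rational(2853264713183293, 4169100) ≈ 6.8438e+8)
Mul(-1, A) = Mul(-1, Rational(2853264713183293, 4169100)) = Rational(-2853264713183293, 4169100)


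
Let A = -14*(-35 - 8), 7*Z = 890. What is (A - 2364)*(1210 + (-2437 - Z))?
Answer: 16701998/7 ≈ 2.3860e+6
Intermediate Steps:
Z = 890/7 (Z = (⅐)*890 = 890/7 ≈ 127.14)
A = 602 (A = -14*(-43) = 602)
(A - 2364)*(1210 + (-2437 - Z)) = (602 - 2364)*(1210 + (-2437 - 1*890/7)) = -1762*(1210 + (-2437 - 890/7)) = -1762*(1210 - 17949/7) = -1762*(-9479/7) = 16701998/7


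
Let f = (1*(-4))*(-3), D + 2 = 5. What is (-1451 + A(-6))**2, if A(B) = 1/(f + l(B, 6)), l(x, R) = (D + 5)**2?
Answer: 12160575625/5776 ≈ 2.1054e+6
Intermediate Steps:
D = 3 (D = -2 + 5 = 3)
l(x, R) = 64 (l(x, R) = (3 + 5)**2 = 8**2 = 64)
f = 12 (f = -4*(-3) = 12)
A(B) = 1/76 (A(B) = 1/(12 + 64) = 1/76)
(-1451 + A(-6))**2 = (-1451 + 1/76)**2 = (-110275/76)**2 = 12160575625/5776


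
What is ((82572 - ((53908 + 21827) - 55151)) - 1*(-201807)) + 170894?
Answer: 434689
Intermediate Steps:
((82572 - ((53908 + 21827) - 55151)) - 1*(-201807)) + 170894 = ((82572 - (75735 - 55151)) + 201807) + 170894 = ((82572 - 1*20584) + 201807) + 170894 = ((82572 - 20584) + 201807) + 170894 = (61988 + 201807) + 170894 = 263795 + 170894 = 434689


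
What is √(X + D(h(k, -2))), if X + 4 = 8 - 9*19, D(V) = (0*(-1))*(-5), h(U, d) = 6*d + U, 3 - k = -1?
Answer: I*√167 ≈ 12.923*I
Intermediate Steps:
k = 4 (k = 3 - 1*(-1) = 3 + 1 = 4)
h(U, d) = U + 6*d
D(V) = 0 (D(V) = 0*(-5) = 0)
X = -167 (X = -4 + (8 - 9*19) = -4 + (8 - 171) = -4 - 163 = -167)
√(X + D(h(k, -2))) = √(-167 + 0) = √(-167) = I*√167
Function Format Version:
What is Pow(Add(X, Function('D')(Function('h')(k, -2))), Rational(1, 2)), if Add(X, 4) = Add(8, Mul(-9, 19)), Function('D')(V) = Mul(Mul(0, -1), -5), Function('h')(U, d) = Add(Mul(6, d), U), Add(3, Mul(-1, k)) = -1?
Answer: Mul(I, Pow(167, Rational(1, 2))) ≈ Mul(12.923, I)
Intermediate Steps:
k = 4 (k = Add(3, Mul(-1, -1)) = Add(3, 1) = 4)
Function('h')(U, d) = Add(U, Mul(6, d))
Function('D')(V) = 0 (Function('D')(V) = Mul(0, -5) = 0)
X = -167 (X = Add(-4, Add(8, Mul(-9, 19))) = Add(-4, Add(8, -171)) = Add(-4, -163) = -167)
Pow(Add(X, Function('D')(Function('h')(k, -2))), Rational(1, 2)) = Pow(Add(-167, 0), Rational(1, 2)) = Pow(-167, Rational(1, 2)) = Mul(I, Pow(167, Rational(1, 2)))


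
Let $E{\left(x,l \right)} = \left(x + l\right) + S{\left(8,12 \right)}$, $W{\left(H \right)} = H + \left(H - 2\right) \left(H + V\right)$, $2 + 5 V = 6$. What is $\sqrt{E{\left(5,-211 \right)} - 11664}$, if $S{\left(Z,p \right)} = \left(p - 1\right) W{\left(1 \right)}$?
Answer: $\frac{i \sqrt{296970}}{5} \approx 108.99 i$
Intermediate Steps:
$V = \frac{4}{5}$ ($V = - \frac{2}{5} + \frac{1}{5} \cdot 6 = - \frac{2}{5} + \frac{6}{5} = \frac{4}{5} \approx 0.8$)
$W{\left(H \right)} = H + \left(-2 + H\right) \left(\frac{4}{5} + H\right)$ ($W{\left(H \right)} = H + \left(H - 2\right) \left(H + \frac{4}{5}\right) = H + \left(-2 + H\right) \left(\frac{4}{5} + H\right)$)
$S{\left(Z,p \right)} = \frac{4}{5} - \frac{4 p}{5}$ ($S{\left(Z,p \right)} = \left(p - 1\right) \left(- \frac{8}{5} + 1^{2} - \frac{1}{5}\right) = \left(-1 + p\right) \left(- \frac{8}{5} + 1 - \frac{1}{5}\right) = \left(-1 + p\right) \left(- \frac{4}{5}\right) = \frac{4}{5} - \frac{4 p}{5}$)
$E{\left(x,l \right)} = - \frac{44}{5} + l + x$ ($E{\left(x,l \right)} = \left(x + l\right) + \left(\frac{4}{5} - \frac{48}{5}\right) = \left(l + x\right) + \left(\frac{4}{5} - \frac{48}{5}\right) = \left(l + x\right) - \frac{44}{5} = - \frac{44}{5} + l + x$)
$\sqrt{E{\left(5,-211 \right)} - 11664} = \sqrt{\left(- \frac{44}{5} - 211 + 5\right) - 11664} = \sqrt{- \frac{1074}{5} - 11664} = \sqrt{- \frac{59394}{5}} = \frac{i \sqrt{296970}}{5}$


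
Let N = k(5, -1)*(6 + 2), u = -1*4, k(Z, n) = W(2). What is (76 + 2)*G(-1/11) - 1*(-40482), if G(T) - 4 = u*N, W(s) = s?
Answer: 35802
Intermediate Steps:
k(Z, n) = 2
u = -4
N = 16 (N = 2*(6 + 2) = 2*8 = 16)
G(T) = -60 (G(T) = 4 - 4*16 = 4 - 64 = -60)
(76 + 2)*G(-1/11) - 1*(-40482) = (76 + 2)*(-60) - 1*(-40482) = 78*(-60) + 40482 = -4680 + 40482 = 35802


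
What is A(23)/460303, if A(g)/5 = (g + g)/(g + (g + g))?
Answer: 10/1380909 ≈ 7.2416e-6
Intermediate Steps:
A(g) = 10/3 (A(g) = 5*((g + g)/(g + (g + g))) = 5*((2*g)/(g + 2*g)) = 5*((2*g)/((3*g))) = 5*((2*g)*(1/(3*g))) = 5*(⅔) = 10/3)
A(23)/460303 = (10/3)/460303 = (10/3)*(1/460303) = 10/1380909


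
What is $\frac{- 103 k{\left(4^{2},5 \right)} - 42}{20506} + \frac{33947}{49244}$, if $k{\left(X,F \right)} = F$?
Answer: $\frac{334344137}{504898732} \approx 0.6622$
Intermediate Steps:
$\frac{- 103 k{\left(4^{2},5 \right)} - 42}{20506} + \frac{33947}{49244} = \frac{\left(-103\right) 5 - 42}{20506} + \frac{33947}{49244} = \left(-515 - 42\right) \frac{1}{20506} + 33947 \cdot \frac{1}{49244} = \left(-557\right) \frac{1}{20506} + \frac{33947}{49244} = - \frac{557}{20506} + \frac{33947}{49244} = \frac{334344137}{504898732}$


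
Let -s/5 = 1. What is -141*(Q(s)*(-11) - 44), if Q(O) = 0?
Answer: 6204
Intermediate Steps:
s = -5 (s = -5*1 = -5)
-141*(Q(s)*(-11) - 44) = -141*(0*(-11) - 44) = -141*(0 - 44) = -141*(-44) = 6204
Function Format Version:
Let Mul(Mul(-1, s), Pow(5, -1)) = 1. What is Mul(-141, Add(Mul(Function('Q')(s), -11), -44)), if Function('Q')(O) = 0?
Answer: 6204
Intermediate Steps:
s = -5 (s = Mul(-5, 1) = -5)
Mul(-141, Add(Mul(Function('Q')(s), -11), -44)) = Mul(-141, Add(Mul(0, -11), -44)) = Mul(-141, Add(0, -44)) = Mul(-141, -44) = 6204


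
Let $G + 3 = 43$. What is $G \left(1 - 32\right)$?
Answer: $-1240$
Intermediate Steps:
$G = 40$ ($G = -3 + 43 = 40$)
$G \left(1 - 32\right) = 40 \left(1 - 32\right) = 40 \left(-31\right) = -1240$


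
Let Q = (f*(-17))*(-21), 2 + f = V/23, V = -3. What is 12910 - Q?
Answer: 314423/23 ≈ 13671.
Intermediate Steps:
f = -49/23 (f = -2 - 3/23 = -49/23 ≈ -2.1304)
Q = -17493/23 (Q = -49/23*(-17)*(-21) = (833/23)*(-21) = -17493/23 ≈ -760.57)
12910 - Q = 12910 - 1*(-17493/23) = 12910 + 17493/23 = 314423/23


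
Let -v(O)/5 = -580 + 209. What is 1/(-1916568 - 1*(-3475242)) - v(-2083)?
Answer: -2891340269/1558674 ≈ -1855.0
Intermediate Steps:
v(O) = 1855 (v(O) = -5*(-580 + 209) = -5*(-371) = 1855)
1/(-1916568 - 1*(-3475242)) - v(-2083) = 1/(-1916568 - 1*(-3475242)) - 1*1855 = 1/(-1916568 + 3475242) - 1855 = 1/1558674 - 1855 = -2891340269/1558674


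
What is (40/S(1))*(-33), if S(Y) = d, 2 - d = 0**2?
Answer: -660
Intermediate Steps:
d = 2 (d = 2 - 1*0**2 = 2 - 1*0 = 2 + 0 = 2)
S(Y) = 2
(40/S(1))*(-33) = (40/2)*(-33) = (40*(1/2))*(-33) = 20*(-33) = -660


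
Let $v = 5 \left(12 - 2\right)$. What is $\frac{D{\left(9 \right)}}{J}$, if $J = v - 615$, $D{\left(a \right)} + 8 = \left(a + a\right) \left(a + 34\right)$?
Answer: $- \frac{766}{565} \approx -1.3558$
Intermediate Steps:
$v = 50$ ($v = 5 \cdot 10 = 50$)
$D{\left(a \right)} = -8 + 2 a \left(34 + a\right)$ ($D{\left(a \right)} = -8 + \left(a + a\right) \left(a + 34\right) = -8 + 2 a \left(34 + a\right)$)
$J = -565$ ($J = 50 - 615 = -565$)
$\frac{D{\left(9 \right)}}{J} = \frac{-8 + 2 \cdot 9^{2} + 68 \cdot 9}{-565} = \left(-8 + 2 \cdot 81 + 612\right) \left(- \frac{1}{565}\right) = \left(-8 + 162 + 612\right) \left(- \frac{1}{565}\right) = 766 \left(- \frac{1}{565}\right) = - \frac{766}{565}$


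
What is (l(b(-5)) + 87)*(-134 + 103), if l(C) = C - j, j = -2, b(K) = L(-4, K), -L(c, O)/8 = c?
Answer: -3751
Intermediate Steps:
L(c, O) = -8*c
b(K) = 32 (b(K) = -8*(-4) = 32)
l(C) = 2 + C (l(C) = C - 1*(-2) = C + 2 = 2 + C)
(l(b(-5)) + 87)*(-134 + 103) = ((2 + 32) + 87)*(-134 + 103) = (34 + 87)*(-31) = 121*(-31) = -3751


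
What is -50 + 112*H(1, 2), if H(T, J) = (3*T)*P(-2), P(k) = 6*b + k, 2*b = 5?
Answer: 4318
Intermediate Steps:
b = 5/2 (b = (½)*5 = 5/2 ≈ 2.5000)
P(k) = 15 + k (P(k) = 6*(5/2) + k = 15 + k)
H(T, J) = 39*T (H(T, J) = (3*T)*(15 - 2) = (3*T)*13 = 39*T)
-50 + 112*H(1, 2) = -50 + 112*(39*1) = -50 + 112*39 = -50 + 4368 = 4318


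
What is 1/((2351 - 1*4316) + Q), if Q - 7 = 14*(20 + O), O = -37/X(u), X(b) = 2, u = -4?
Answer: -1/1937 ≈ -0.00051626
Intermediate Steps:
O = -37/2 ≈ -18.500
Q = 28 (Q = 7 + 14*(20 - 37/2) = 7 + 14*(3/2) = 7 + 21 = 28)
1/((2351 - 1*4316) + Q) = 1/((2351 - 1*4316) + 28) = 1/((2351 - 4316) + 28) = 1/(-1965 + 28) = 1/(-1937) = -1/1937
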